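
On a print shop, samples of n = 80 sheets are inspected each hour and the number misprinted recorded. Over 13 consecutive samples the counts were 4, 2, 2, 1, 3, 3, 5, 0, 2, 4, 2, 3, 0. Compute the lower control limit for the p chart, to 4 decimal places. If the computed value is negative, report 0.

p̄ = Σdᵢ / (k·n) = 31 / (13 × 80) = 0.02981
LCL = p̄ − 3·√(p̄(1−p̄)/n) = 0.02981 − 3 × 0.01901 = -0.02723 → 0 (negative, so LCL = 0)

0.0000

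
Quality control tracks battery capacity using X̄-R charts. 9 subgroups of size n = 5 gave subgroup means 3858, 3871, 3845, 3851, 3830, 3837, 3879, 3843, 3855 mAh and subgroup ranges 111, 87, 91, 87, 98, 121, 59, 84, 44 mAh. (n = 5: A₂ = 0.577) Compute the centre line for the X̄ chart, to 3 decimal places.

X̄̄ = (3858 + 3871 + 3845 + 3851 + 3830 + 3837 + 3879 + 3843 + 3855) / 9 = 34669.0000 / 9 = 3852.1111
CL = X̄̄ = 3852.1111

3852.111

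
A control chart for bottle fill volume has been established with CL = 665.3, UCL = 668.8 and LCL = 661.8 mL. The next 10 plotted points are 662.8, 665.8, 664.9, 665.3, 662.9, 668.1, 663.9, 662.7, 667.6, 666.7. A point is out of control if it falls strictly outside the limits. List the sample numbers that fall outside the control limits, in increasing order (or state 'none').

none

All 10 points lie within [661.8, 668.8].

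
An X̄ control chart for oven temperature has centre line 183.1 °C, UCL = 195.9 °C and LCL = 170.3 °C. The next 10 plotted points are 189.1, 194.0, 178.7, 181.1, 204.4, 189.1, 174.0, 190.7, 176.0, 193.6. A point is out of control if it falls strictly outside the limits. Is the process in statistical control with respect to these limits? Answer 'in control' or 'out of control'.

out of control

Compare each point to [170.3, 195.9]: sample 5 = 204.4 > UCL.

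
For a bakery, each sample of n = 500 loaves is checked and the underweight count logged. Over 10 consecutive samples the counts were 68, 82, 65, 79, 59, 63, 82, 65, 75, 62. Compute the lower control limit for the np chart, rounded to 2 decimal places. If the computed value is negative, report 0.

46.72

p̄ = Σdᵢ / (k·n) = 700 / (10 × 500) = 0.14000
LCL = np̄ − 3·√(np̄(1−p̄)) = 70.0000 − 3 × 7.7589 = 46.7234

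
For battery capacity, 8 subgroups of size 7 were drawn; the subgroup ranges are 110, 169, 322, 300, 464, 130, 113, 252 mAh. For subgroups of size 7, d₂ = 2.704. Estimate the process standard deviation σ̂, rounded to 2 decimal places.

R̄ = (110 + 169 + 322 + 300 + 464 + 130 + 113 + 252) / 8 = 232.5000
σ̂ = R̄ / d₂ = 232.5000 / 2.704 = 85.9837

85.98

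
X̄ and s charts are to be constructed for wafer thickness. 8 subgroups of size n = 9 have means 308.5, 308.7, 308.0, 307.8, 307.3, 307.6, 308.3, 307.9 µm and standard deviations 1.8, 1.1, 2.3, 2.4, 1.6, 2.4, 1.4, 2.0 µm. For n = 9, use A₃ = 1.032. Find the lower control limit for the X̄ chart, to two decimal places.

X̄̄ = (308.5 + 308.7 + 308.0 + 307.8 + 307.3 + 307.6 + 308.3 + 307.9) / 8 = 308.0125
s̄ = (1.8 + 1.1 + 2.3 + 2.4 + 1.6 + 2.4 + 1.4 + 2.0) / 8 = 1.8750
LCL = X̄̄ − A₃·s̄ = 308.0125 − 1.032 × 1.8750 = 306.0775

306.08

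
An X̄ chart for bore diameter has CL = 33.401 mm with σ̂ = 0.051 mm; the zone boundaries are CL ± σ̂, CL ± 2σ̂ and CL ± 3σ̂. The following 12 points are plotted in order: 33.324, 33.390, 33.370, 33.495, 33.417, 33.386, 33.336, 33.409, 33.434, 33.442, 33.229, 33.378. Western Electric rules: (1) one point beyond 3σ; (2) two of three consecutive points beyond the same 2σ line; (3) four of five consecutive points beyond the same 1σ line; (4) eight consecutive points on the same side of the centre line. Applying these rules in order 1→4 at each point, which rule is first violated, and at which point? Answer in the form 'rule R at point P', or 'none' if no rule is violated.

Zone of each point (C = within 1σ̂, B = 1σ̂–2σ̂, A = 2σ̂–3σ̂, * = beyond 3σ̂; sign = side of CL): 1:-B, 2:-C, 3:-C, 4:+B, 5:+C, 6:-C, 7:-B, 8:+C, 9:+C, 10:+C, 11:-*, 12:-C
Rule 1 (one point beyond the 3σ limits) is satisfied at point 11.

rule 1 at point 11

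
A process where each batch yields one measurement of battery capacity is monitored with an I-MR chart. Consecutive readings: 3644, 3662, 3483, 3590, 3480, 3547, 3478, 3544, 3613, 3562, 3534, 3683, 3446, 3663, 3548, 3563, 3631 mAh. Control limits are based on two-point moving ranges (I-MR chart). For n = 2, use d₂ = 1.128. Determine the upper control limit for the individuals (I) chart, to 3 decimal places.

X̄ = (3644 + 3662 + 3483 + 3590 + 3480 + 3547 + 3478 + 3544 + 3613 + 3562 + 3534 + 3683 + 3446 + 3663 + 3548 + 3563 + 3631) / 17 = 3568.8824
Moving ranges: 18, 179, 107, 110, 67, 69, 66, 69, 51, 28, 149, 237, 217, 115, 15, 68; M̄R̄ = 1565.0000 / 16 = 97.8125
UCL = X̄ + 3·M̄R̄/d₂ = 3568.8824 + 3 × 97.8125 / 1.128 = 3829.0220

3829.022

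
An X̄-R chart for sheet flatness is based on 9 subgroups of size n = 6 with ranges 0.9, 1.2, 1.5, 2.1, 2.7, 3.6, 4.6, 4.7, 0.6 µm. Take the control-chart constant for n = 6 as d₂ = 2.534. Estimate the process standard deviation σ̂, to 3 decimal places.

0.960

R̄ = (0.9 + 1.2 + 1.5 + 2.1 + 2.7 + 3.6 + 4.6 + 4.7 + 0.6) / 9 = 2.4333
σ̂ = R̄ / d₂ = 2.4333 / 2.534 = 0.9603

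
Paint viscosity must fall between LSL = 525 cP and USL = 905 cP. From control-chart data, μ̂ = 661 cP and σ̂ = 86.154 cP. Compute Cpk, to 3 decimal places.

Cpu = (USL − μ̂) / (3σ̂) = (905 − 661) / (3 × 86.154) = 0.9440; Cpl = (μ̂ − LSL) / (3σ̂) = (661 − 525) / (3 × 86.154) = 0.5262; Cpk = min(Cpu, Cpl) = 0.5262

0.526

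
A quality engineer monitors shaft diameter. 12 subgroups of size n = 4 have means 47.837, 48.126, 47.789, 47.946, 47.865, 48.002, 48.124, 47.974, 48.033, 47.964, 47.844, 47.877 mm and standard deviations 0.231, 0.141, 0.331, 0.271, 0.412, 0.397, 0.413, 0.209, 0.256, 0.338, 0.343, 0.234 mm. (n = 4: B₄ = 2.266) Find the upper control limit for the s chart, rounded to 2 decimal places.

0.68

s̄ = (0.231 + 0.141 + 0.331 + 0.271 + 0.412 + 0.397 + 0.413 + 0.209 + 0.256 + 0.338 + 0.343 + 0.234) / 12 = 0.2980
UCL_s = B₄·s̄ = 2.266 × 0.2980 = 0.6753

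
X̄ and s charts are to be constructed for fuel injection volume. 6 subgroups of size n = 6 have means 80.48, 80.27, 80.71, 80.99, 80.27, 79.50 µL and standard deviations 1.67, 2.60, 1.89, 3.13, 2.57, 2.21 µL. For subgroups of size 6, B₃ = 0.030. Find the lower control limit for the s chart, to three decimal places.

0.070

s̄ = (1.67 + 2.60 + 1.89 + 3.13 + 2.57 + 2.21) / 6 = 2.3450
LCL_s = B₃·s̄ = 0.030 × 2.3450 = 0.0704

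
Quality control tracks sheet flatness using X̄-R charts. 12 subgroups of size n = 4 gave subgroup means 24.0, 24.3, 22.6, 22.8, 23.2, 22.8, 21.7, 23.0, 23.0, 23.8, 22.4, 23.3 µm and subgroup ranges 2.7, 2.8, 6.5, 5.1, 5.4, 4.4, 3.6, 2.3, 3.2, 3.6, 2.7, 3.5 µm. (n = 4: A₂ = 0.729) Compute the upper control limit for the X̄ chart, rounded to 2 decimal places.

25.86

X̄̄ = (24.0 + 24.3 + 22.6 + 22.8 + 23.2 + 22.8 + 21.7 + 23.0 + 23.0 + 23.8 + 22.4 + 23.3) / 12 = 276.9000 / 12 = 23.0750
R̄ = (2.7 + 2.8 + 6.5 + 5.1 + 5.4 + 4.4 + 3.6 + 2.3 + 3.2 + 3.6 + 2.7 + 3.5) / 12 = 45.8000 / 12 = 3.8167
UCL = X̄̄ + A₂·R̄ = 23.0750 + 0.729 × 3.8167 = 25.8574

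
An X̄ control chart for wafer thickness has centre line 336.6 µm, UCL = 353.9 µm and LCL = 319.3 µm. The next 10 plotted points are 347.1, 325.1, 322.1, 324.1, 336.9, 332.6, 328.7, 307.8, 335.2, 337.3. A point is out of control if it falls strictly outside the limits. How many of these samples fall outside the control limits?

Compare each point to [319.3, 353.9]: sample 8 = 307.8 < LCL.

1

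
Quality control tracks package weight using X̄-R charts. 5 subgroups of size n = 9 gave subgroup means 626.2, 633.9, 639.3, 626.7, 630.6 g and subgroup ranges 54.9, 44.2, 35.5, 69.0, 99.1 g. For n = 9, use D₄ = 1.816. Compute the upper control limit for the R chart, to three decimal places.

R̄ = (54.9 + 44.2 + 35.5 + 69.0 + 99.1) / 5 = 302.7000 / 5 = 60.5400
UCL_R = D₄·R̄ = 1.816 × 60.5400 = 109.9406

109.941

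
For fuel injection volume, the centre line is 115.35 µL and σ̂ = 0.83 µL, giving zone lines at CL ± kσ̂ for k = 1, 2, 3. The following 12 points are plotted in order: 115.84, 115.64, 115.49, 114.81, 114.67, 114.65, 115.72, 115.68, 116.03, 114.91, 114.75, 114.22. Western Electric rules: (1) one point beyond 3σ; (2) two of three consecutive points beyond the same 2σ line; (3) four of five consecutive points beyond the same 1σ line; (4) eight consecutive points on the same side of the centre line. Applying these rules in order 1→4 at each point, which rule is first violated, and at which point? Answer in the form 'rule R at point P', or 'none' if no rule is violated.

none

Zone of each point (C = within 1σ̂, B = 1σ̂–2σ̂, A = 2σ̂–3σ̂, * = beyond 3σ̂; sign = side of CL): 1:+C, 2:+C, 3:+C, 4:-C, 5:-C, 6:-C, 7:+C, 8:+C, 9:+C, 10:-C, 11:-C, 12:-B
No rule fires across all 12 points.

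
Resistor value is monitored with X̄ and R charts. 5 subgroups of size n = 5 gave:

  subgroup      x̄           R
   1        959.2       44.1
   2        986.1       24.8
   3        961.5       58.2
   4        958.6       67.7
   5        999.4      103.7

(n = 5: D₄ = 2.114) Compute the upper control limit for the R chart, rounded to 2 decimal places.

126.21

R̄ = (44.1 + 24.8 + 58.2 + 67.7 + 103.7) / 5 = 298.5000 / 5 = 59.7000
UCL_R = D₄·R̄ = 2.114 × 59.7000 = 126.2058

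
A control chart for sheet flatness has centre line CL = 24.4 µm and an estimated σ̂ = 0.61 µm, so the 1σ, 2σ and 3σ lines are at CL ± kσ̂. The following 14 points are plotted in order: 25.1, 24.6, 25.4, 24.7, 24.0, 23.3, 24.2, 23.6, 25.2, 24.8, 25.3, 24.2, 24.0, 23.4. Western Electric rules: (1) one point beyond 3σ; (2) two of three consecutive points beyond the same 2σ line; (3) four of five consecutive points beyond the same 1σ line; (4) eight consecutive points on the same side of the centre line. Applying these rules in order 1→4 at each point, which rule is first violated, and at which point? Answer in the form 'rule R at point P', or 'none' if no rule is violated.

none

Zone of each point (C = within 1σ̂, B = 1σ̂–2σ̂, A = 2σ̂–3σ̂, * = beyond 3σ̂; sign = side of CL): 1:+B, 2:+C, 3:+B, 4:+C, 5:-C, 6:-B, 7:-C, 8:-B, 9:+B, 10:+C, 11:+B, 12:-C, 13:-C, 14:-B
No rule fires across all 14 points.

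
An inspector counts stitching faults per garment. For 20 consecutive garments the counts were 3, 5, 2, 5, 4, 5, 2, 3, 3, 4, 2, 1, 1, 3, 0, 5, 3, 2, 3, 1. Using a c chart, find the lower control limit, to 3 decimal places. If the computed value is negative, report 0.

0.000

c̄ = (3 + 5 + 2 + 5 + 4 + 5 + 2 + 3 + 3 + 4 + 2 + 1 + 1 + 3 + 0 + 5 + 3 + 2 + 3 + 1) / 20 = 57 / 20 = 2.8500
LCL = c̄ − 3√c̄ = 2.8500 − 3 × 1.6882 = -2.2146 → 0 (cannot be negative)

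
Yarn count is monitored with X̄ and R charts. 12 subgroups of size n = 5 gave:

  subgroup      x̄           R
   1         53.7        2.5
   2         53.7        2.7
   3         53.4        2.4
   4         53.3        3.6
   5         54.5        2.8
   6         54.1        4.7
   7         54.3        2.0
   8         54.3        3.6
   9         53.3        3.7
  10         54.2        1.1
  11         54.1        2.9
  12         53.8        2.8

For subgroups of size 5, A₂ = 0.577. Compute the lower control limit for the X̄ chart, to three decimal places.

52.218

X̄̄ = (53.7 + 53.7 + 53.4 + 53.3 + 54.5 + 54.1 + 54.3 + 54.3 + 53.3 + 54.2 + 54.1 + 53.8) / 12 = 646.7000 / 12 = 53.8917
R̄ = (2.5 + 2.7 + 2.4 + 3.6 + 2.8 + 4.7 + 2.0 + 3.6 + 3.7 + 1.1 + 2.9 + 2.8) / 12 = 34.8000 / 12 = 2.9000
LCL = X̄̄ − A₂·R̄ = 53.8917 − 0.577 × 2.9000 = 52.2184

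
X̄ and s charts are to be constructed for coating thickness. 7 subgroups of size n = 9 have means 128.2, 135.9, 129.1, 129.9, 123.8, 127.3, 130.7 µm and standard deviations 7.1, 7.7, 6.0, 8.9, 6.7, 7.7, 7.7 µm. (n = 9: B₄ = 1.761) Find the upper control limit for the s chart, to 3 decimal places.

13.031

s̄ = (7.1 + 7.7 + 6.0 + 8.9 + 6.7 + 7.7 + 7.7) / 7 = 7.4000
UCL_s = B₄·s̄ = 1.761 × 7.4000 = 13.0314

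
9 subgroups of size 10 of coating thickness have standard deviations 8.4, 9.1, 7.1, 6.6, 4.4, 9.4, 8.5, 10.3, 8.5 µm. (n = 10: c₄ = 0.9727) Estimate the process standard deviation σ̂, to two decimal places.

s̄ = (8.4 + 9.1 + 7.1 + 6.6 + 4.4 + 9.4 + 8.5 + 10.3 + 8.5) / 9 = 8.0333
σ̂ = s̄ / c₄ = 8.0333 / 0.9727 = 8.2588

8.26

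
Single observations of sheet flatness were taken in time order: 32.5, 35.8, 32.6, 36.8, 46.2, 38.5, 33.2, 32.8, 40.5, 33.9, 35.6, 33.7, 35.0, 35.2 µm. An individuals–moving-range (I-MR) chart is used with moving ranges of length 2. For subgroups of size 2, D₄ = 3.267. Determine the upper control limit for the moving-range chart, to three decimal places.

13.294

Moving ranges: 3.3, 3.2, 4.2, 9.4, 7.7, 5.3, 0.4, 7.7, 6.6, 1.7, 1.9, 1.3, 0.2; M̄R̄ = 52.9000 / 13 = 4.0692
UCL_MR = D₄·M̄R̄ = 3.267 × 4.0692 = 13.2942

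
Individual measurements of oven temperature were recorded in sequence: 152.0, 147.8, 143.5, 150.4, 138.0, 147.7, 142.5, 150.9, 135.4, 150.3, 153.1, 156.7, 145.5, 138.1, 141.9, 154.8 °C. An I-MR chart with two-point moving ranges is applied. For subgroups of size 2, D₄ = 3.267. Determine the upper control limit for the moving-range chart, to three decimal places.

Moving ranges: 4.2, 4.3, 6.9, 12.4, 9.7, 5.2, 8.4, 15.5, 14.9, 2.8, 3.6, 11.2, 7.4, 3.8, 12.9; M̄R̄ = 123.2000 / 15 = 8.2133
UCL_MR = D₄·M̄R̄ = 3.267 × 8.2133 = 26.8330

26.833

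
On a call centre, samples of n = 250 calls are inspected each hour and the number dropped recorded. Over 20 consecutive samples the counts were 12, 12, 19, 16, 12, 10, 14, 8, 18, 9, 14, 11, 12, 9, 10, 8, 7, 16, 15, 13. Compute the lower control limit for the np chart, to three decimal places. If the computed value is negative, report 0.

p̄ = Σdᵢ / (k·n) = 245 / (20 × 250) = 0.04900
LCL = np̄ − 3·√(np̄(1−p̄)) = 12.2500 − 3 × 3.4132 = 2.0105

2.010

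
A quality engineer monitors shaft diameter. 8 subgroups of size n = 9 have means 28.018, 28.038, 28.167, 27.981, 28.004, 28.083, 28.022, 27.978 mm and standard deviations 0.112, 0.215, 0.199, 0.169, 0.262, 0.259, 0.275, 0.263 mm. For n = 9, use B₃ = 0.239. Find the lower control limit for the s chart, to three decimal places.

s̄ = (0.112 + 0.215 + 0.199 + 0.169 + 0.262 + 0.259 + 0.275 + 0.263) / 8 = 0.2193
LCL_s = B₃·s̄ = 0.239 × 0.2193 = 0.0524

0.052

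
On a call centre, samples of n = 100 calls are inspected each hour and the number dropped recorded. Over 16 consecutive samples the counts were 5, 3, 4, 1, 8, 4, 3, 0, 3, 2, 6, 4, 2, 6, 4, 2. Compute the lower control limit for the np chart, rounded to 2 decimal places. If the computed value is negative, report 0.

p̄ = Σdᵢ / (k·n) = 57 / (16 × 100) = 0.03562
LCL = np̄ − 3·√(np̄(1−p̄)) = 3.5625 − 3 × 1.8535 = -1.9981 → 0 (negative, so LCL = 0)

0.00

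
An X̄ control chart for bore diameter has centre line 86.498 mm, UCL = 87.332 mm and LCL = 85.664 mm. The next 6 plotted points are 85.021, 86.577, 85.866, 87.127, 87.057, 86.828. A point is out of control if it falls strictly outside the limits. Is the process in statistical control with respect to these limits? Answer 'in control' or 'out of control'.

Compare each point to [85.664, 87.332]: sample 1 = 85.021 < LCL.

out of control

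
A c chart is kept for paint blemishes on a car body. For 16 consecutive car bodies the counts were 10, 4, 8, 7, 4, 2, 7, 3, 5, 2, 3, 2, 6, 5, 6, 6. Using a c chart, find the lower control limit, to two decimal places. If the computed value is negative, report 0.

0.00

c̄ = (10 + 4 + 8 + 7 + 4 + 2 + 7 + 3 + 5 + 2 + 3 + 2 + 6 + 5 + 6 + 6) / 16 = 80 / 16 = 5.0000
LCL = c̄ − 3√c̄ = 5.0000 − 3 × 2.2361 = -1.7082 → 0 (cannot be negative)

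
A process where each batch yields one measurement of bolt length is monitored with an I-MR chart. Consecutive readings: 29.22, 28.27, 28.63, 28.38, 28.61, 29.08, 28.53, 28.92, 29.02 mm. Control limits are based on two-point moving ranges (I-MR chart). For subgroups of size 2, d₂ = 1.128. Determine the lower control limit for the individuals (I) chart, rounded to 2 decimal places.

X̄ = (29.22 + 28.27 + 28.63 + 28.38 + 28.61 + 29.08 + 28.53 + 28.92 + 29.02) / 9 = 28.7400
Moving ranges: 0.95, 0.36, 0.25, 0.23, 0.47, 0.55, 0.39, 0.10; M̄R̄ = 3.3000 / 8 = 0.4125
LCL = X̄ − 3·M̄R̄/d₂ = 28.7400 − 3 × 0.4125 / 1.128 = 27.6429

27.64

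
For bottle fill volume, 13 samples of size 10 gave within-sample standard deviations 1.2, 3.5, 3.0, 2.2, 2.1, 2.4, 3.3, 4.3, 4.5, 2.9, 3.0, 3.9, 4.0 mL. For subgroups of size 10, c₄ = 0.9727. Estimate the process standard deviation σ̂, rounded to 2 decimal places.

3.19

s̄ = (1.2 + 3.5 + 3.0 + 2.2 + 2.1 + 2.4 + 3.3 + 4.3 + 4.5 + 2.9 + 3.0 + 3.9 + 4.0) / 13 = 3.1000
σ̂ = s̄ / c₄ = 3.1000 / 0.9727 = 3.1870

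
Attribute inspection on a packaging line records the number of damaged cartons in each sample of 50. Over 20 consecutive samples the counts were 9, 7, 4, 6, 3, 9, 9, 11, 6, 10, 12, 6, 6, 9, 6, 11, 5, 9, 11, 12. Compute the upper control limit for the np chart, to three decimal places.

p̄ = Σdᵢ / (k·n) = 161 / (20 × 50) = 0.16100
UCL = np̄ + 3·√(np̄(1−p̄)) = 8.0500 + 3 × √(8.0500×0.83900) = 8.0500 + 3 × 2.5988 = 15.8465

15.847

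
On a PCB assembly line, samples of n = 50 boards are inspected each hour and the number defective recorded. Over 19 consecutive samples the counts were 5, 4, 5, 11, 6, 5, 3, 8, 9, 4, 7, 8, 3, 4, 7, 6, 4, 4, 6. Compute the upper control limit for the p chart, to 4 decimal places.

0.2500

p̄ = Σdᵢ / (k·n) = 109 / (19 × 50) = 0.11474
UCL = p̄ + 3·√(p̄(1−p̄)/n) = 0.11474 + 3 × √(0.11474×0.88526/50) = 0.11474 + 3 × 0.04507 = 0.24995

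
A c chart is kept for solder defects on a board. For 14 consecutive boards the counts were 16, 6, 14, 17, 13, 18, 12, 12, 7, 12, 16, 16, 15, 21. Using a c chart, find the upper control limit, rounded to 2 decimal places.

25.12

c̄ = (16 + 6 + 14 + 17 + 13 + 18 + 12 + 12 + 7 + 12 + 16 + 16 + 15 + 21) / 14 = 195 / 14 = 13.9286
UCL = c̄ + 3√c̄ = 13.9286 + 3 × √13.9286 = 13.9286 + 3 × 3.7321 = 25.1249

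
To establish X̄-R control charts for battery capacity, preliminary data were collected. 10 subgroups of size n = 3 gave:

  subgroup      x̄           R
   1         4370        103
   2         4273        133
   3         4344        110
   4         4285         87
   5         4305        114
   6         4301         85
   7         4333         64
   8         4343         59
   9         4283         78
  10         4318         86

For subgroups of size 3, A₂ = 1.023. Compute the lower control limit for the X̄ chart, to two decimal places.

4221.49

X̄̄ = (4370 + 4273 + 4344 + 4285 + 4305 + 4301 + 4333 + 4343 + 4283 + 4318) / 10 = 43155.0000 / 10 = 4315.5000
R̄ = (103 + 133 + 110 + 87 + 114 + 85 + 64 + 59 + 78 + 86) / 10 = 919.0000 / 10 = 91.9000
LCL = X̄̄ − A₂·R̄ = 4315.5000 − 1.023 × 91.9000 = 4221.4863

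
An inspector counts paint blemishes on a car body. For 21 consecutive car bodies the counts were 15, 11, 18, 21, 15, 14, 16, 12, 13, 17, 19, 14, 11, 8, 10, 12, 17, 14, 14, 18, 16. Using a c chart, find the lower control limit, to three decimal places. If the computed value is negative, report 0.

3.091

c̄ = (15 + 11 + 18 + 21 + 15 + 14 + 16 + 12 + 13 + 17 + 19 + 14 + 11 + 8 + 10 + 12 + 17 + 14 + 14 + 18 + 16) / 21 = 305 / 21 = 14.5238
LCL = c̄ − 3√c̄ = 14.5238 − 3 × 3.8110 = 3.0908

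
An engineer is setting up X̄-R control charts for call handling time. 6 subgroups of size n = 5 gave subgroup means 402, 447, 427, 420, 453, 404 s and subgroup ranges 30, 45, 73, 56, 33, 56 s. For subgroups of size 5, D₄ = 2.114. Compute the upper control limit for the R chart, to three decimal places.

R̄ = (30 + 45 + 73 + 56 + 33 + 56) / 6 = 293.0000 / 6 = 48.8333
UCL_R = D₄·R̄ = 2.114 × 48.8333 = 103.2337

103.234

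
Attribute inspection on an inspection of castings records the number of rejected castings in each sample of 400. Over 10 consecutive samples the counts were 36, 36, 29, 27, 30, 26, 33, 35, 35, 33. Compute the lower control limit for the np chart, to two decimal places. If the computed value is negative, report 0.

p̄ = Σdᵢ / (k·n) = 320 / (10 × 400) = 0.08000
LCL = np̄ − 3·√(np̄(1−p̄)) = 32.0000 − 3 × 5.4259 = 15.7224

15.72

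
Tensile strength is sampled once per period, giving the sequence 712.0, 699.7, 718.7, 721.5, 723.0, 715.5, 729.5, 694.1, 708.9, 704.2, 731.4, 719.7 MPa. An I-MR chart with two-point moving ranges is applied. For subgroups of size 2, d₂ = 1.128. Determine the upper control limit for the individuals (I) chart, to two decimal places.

X̄ = (712.0 + 699.7 + 718.7 + 721.5 + 723.0 + 715.5 + 729.5 + 694.1 + 708.9 + 704.2 + 731.4 + 719.7) / 12 = 714.8500
Moving ranges: 12.3, 19.0, 2.8, 1.5, 7.5, 14.0, 35.4, 14.8, 4.7, 27.2, 11.7; M̄R̄ = 150.9000 / 11 = 13.7182
UCL = X̄ + 3·M̄R̄/d₂ = 714.8500 + 3 × 13.7182 / 1.128 = 751.3345

751.33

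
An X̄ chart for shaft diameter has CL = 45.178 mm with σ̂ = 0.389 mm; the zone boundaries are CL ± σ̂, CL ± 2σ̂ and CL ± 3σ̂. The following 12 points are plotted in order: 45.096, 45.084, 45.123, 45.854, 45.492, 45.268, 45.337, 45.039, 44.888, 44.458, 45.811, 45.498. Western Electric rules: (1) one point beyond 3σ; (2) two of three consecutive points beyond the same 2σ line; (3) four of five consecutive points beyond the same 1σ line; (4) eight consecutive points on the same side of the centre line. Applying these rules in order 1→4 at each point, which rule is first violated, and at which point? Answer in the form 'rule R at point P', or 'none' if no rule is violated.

Zone of each point (C = within 1σ̂, B = 1σ̂–2σ̂, A = 2σ̂–3σ̂, * = beyond 3σ̂; sign = side of CL): 1:-C, 2:-C, 3:-C, 4:+B, 5:+C, 6:+C, 7:+C, 8:-C, 9:-C, 10:-B, 11:+B, 12:+C
No rule fires across all 12 points.

none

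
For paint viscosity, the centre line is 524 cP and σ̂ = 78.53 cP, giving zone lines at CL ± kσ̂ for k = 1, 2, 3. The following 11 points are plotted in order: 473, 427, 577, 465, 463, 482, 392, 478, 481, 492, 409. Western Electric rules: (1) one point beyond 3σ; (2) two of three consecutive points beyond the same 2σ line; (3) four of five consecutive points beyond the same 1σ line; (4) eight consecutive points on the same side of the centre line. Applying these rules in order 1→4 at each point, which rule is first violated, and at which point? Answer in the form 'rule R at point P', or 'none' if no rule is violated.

rule 4 at point 11

Zone of each point (C = within 1σ̂, B = 1σ̂–2σ̂, A = 2σ̂–3σ̂, * = beyond 3σ̂; sign = side of CL): 1:-C, 2:-B, 3:+C, 4:-C, 5:-C, 6:-C, 7:-B, 8:-C, 9:-C, 10:-C, 11:-B
Rule 4 (eight consecutive points on the same side of the centre line) is satisfied at point 11.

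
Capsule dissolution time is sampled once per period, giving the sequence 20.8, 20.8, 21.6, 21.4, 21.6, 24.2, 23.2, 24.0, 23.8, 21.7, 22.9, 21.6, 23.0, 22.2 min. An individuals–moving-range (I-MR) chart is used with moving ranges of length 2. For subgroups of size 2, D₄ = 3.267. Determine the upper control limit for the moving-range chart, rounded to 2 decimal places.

3.17

Moving ranges: 0.0, 0.8, 0.2, 0.2, 2.6, 1.0, 0.8, 0.2, 2.1, 1.2, 1.3, 1.4, 0.8; M̄R̄ = 12.6000 / 13 = 0.9692
UCL_MR = D₄·M̄R̄ = 3.267 × 0.9692 = 3.1665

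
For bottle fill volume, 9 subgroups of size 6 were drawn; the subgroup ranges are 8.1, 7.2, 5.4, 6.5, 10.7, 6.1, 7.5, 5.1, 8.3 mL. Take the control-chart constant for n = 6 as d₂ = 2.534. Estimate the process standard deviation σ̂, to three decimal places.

R̄ = (8.1 + 7.2 + 5.4 + 6.5 + 10.7 + 6.1 + 7.5 + 5.1 + 8.3) / 9 = 7.2111
σ̂ = R̄ / d₂ = 7.2111 / 2.534 = 2.8457

2.846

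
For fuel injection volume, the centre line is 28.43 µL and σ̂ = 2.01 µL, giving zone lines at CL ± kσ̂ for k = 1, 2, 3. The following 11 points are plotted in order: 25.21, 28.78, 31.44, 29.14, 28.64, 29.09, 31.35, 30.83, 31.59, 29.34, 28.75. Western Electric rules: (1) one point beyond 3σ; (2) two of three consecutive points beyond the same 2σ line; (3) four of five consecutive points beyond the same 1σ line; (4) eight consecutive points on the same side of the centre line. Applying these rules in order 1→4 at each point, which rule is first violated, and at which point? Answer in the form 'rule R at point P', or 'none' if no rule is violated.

rule 4 at point 9

Zone of each point (C = within 1σ̂, B = 1σ̂–2σ̂, A = 2σ̂–3σ̂, * = beyond 3σ̂; sign = side of CL): 1:-B, 2:+C, 3:+B, 4:+C, 5:+C, 6:+C, 7:+B, 8:+B, 9:+B, 10:+C, 11:+C
Rule 4 (eight consecutive points on the same side of the centre line) is satisfied at point 9.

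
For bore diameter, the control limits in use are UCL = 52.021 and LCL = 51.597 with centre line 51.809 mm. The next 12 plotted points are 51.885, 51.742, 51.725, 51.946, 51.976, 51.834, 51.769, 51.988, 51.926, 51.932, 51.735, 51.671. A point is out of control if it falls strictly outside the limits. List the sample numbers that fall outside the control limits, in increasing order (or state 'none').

none

All 12 points lie within [51.597, 52.021].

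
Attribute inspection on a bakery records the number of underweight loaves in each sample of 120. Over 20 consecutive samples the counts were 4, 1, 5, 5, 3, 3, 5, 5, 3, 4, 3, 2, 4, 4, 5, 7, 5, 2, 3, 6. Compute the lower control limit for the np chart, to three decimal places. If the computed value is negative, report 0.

p̄ = Σdᵢ / (k·n) = 79 / (20 × 120) = 0.03292
LCL = np̄ − 3·√(np̄(1−p̄)) = 3.9500 − 3 × 1.9545 = -1.9134 → 0 (negative, so LCL = 0)

0.000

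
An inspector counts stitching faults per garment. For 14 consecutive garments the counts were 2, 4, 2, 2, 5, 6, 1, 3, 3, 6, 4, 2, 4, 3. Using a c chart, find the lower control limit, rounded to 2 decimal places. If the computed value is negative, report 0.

c̄ = (2 + 4 + 2 + 2 + 5 + 6 + 1 + 3 + 3 + 6 + 4 + 2 + 4 + 3) / 14 = 47 / 14 = 3.3571
LCL = c̄ − 3√c̄ = 3.3571 − 3 × 1.8323 = -2.1396 → 0 (cannot be negative)

0.00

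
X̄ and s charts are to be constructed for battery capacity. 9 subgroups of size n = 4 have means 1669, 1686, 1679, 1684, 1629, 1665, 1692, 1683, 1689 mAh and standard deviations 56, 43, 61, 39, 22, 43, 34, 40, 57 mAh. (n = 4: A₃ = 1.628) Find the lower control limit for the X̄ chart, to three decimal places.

1603.660

X̄̄ = (1669 + 1686 + 1679 + 1684 + 1629 + 1665 + 1692 + 1683 + 1689) / 9 = 1675.1111
s̄ = (56 + 43 + 61 + 39 + 22 + 43 + 34 + 40 + 57) / 9 = 43.8889
LCL = X̄̄ − A₃·s̄ = 1675.1111 − 1.628 × 43.8889 = 1603.6600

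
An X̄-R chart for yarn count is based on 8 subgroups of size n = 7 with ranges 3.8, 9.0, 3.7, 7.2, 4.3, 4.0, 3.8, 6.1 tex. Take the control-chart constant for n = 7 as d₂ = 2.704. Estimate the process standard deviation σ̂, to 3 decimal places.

R̄ = (3.8 + 9.0 + 3.7 + 7.2 + 4.3 + 4.0 + 3.8 + 6.1) / 8 = 5.2375
σ̂ = R̄ / d₂ = 5.2375 / 2.704 = 1.9369

1.937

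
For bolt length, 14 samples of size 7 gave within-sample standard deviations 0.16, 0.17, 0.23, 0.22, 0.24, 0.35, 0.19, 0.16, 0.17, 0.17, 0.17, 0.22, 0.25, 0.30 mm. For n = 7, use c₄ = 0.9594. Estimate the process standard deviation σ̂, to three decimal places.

0.223

s̄ = (0.16 + 0.17 + 0.23 + 0.22 + 0.24 + 0.35 + 0.19 + 0.16 + 0.17 + 0.17 + 0.17 + 0.22 + 0.25 + 0.30) / 14 = 0.2143
σ̂ = s̄ / c₄ = 0.2143 / 0.9594 = 0.2234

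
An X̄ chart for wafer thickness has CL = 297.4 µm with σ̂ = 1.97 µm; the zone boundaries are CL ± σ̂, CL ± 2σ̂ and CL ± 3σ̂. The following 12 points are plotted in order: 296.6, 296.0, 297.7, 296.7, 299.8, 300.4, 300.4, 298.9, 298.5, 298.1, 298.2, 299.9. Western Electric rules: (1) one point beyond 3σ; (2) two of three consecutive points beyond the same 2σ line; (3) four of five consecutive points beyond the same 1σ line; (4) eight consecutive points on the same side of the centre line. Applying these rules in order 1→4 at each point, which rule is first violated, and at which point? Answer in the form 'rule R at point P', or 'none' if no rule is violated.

Zone of each point (C = within 1σ̂, B = 1σ̂–2σ̂, A = 2σ̂–3σ̂, * = beyond 3σ̂; sign = side of CL): 1:-C, 2:-C, 3:+C, 4:-C, 5:+B, 6:+B, 7:+B, 8:+C, 9:+C, 10:+C, 11:+C, 12:+B
Rule 4 (eight consecutive points on the same side of the centre line) is satisfied at point 12.

rule 4 at point 12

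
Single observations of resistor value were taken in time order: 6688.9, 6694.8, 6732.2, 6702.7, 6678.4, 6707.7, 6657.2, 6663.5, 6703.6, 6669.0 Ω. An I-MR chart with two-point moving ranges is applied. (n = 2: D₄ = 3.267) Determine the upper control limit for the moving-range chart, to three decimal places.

Moving ranges: 5.9, 37.4, 29.5, 24.3, 29.3, 50.5, 6.3, 40.1, 34.6; M̄R̄ = 257.9000 / 9 = 28.6556
UCL_MR = D₄·M̄R̄ = 3.267 × 28.6556 = 93.6177

93.618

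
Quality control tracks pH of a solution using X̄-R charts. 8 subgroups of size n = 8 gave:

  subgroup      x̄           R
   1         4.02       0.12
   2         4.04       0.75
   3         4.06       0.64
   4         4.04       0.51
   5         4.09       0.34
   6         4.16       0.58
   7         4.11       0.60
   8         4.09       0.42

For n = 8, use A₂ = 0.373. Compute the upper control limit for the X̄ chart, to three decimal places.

4.261

X̄̄ = (4.02 + 4.04 + 4.06 + 4.04 + 4.09 + 4.16 + 4.11 + 4.09) / 8 = 32.6100 / 8 = 4.0762
R̄ = (0.12 + 0.75 + 0.64 + 0.51 + 0.34 + 0.58 + 0.60 + 0.42) / 8 = 3.9600 / 8 = 0.4950
UCL = X̄̄ + A₂·R̄ = 4.0762 + 0.373 × 0.4950 = 4.2609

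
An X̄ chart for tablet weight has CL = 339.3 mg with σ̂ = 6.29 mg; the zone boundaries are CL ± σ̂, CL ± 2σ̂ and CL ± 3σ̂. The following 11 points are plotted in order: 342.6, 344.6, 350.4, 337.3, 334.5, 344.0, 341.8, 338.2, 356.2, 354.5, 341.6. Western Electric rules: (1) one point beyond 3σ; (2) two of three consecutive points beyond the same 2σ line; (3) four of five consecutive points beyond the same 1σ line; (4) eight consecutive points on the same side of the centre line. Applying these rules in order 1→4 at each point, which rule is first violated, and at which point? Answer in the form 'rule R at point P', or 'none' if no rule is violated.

Zone of each point (C = within 1σ̂, B = 1σ̂–2σ̂, A = 2σ̂–3σ̂, * = beyond 3σ̂; sign = side of CL): 1:+C, 2:+C, 3:+B, 4:-C, 5:-C, 6:+C, 7:+C, 8:-C, 9:+A, 10:+A, 11:+C
Rule 2 (two of three consecutive points beyond the same 2σ limit) is satisfied at point 10.

rule 2 at point 10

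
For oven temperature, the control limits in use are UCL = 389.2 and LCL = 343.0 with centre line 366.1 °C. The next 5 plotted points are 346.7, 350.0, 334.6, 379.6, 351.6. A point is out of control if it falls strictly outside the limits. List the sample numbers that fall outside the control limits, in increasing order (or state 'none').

Compare each point to [343.0, 389.2]: sample 3 = 334.6 < LCL.

3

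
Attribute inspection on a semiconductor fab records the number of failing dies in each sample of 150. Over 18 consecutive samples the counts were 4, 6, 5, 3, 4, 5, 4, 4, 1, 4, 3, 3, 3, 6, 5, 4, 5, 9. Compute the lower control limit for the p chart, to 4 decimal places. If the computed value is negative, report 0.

0.0000

p̄ = Σdᵢ / (k·n) = 78 / (18 × 150) = 0.02889
LCL = p̄ − 3·√(p̄(1−p̄)/n) = 0.02889 − 3 × 0.01368 = -0.01214 → 0 (negative, so LCL = 0)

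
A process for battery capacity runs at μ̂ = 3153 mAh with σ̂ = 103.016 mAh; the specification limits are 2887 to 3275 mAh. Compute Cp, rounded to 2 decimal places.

0.63

Cp = (USL − LSL) / (6σ̂) = (3275 − 2887) / (6 × 103.016) = 388.0000 / 618.0960 = 0.6277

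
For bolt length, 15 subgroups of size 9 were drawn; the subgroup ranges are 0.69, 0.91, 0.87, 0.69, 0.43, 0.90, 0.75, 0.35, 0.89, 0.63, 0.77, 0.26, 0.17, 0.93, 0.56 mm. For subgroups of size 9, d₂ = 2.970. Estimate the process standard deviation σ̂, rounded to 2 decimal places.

R̄ = (0.69 + 0.91 + 0.87 + 0.69 + 0.43 + 0.90 + 0.75 + 0.35 + 0.89 + 0.63 + 0.77 + 0.26 + 0.17 + 0.93 + 0.56) / 15 = 0.6533
σ̂ = R̄ / d₂ = 0.6533 / 2.970 = 0.2200

0.22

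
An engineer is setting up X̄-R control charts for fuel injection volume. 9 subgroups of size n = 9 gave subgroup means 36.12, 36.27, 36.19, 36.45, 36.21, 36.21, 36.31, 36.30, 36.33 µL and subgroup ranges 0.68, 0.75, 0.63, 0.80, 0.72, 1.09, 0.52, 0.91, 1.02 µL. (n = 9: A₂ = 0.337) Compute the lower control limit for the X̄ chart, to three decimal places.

X̄̄ = (36.12 + 36.27 + 36.19 + 36.45 + 36.21 + 36.21 + 36.31 + 36.30 + 36.33) / 9 = 326.3900 / 9 = 36.2656
R̄ = (0.68 + 0.75 + 0.63 + 0.80 + 0.72 + 1.09 + 0.52 + 0.91 + 1.02) / 9 = 7.1200 / 9 = 0.7911
LCL = X̄̄ − A₂·R̄ = 36.2656 − 0.337 × 0.7911 = 35.9990

35.999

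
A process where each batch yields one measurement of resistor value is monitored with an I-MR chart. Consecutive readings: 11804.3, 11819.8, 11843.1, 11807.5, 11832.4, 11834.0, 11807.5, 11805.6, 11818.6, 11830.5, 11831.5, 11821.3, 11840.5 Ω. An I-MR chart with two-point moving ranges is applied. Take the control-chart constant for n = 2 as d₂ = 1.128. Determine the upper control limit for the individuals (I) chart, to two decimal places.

X̄ = (11804.3 + 11819.8 + 11843.1 + 11807.5 + 11832.4 + 11834.0 + 11807.5 + 11805.6 + 11818.6 + 11830.5 + 11831.5 + 11821.3 + 11840.5) / 13 = 11822.8154
Moving ranges: 15.5, 23.3, 35.6, 24.9, 1.6, 26.5, 1.9, 13.0, 11.9, 1.0, 10.2, 19.2; M̄R̄ = 184.6000 / 12 = 15.3833
UCL = X̄ + 3·M̄R̄/d₂ = 11822.8154 + 3 × 15.3833 / 1.128 = 11863.7285

11863.73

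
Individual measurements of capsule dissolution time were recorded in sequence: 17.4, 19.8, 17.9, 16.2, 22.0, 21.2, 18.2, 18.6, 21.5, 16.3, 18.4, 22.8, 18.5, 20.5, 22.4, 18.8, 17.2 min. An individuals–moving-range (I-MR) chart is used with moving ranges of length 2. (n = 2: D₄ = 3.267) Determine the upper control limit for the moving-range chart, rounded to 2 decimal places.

8.98

Moving ranges: 2.4, 1.9, 1.7, 5.8, 0.8, 3.0, 0.4, 2.9, 5.2, 2.1, 4.4, 4.3, 2.0, 1.9, 3.6, 1.6; M̄R̄ = 44.0000 / 16 = 2.7500
UCL_MR = D₄·M̄R̄ = 3.267 × 2.7500 = 8.9842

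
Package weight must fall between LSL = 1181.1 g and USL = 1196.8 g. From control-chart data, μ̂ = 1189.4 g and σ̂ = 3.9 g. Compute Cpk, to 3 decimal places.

Cpu = (USL − μ̂) / (3σ̂) = (1196.8 − 1189.4) / (3 × 3.9) = 0.6325; Cpl = (μ̂ − LSL) / (3σ̂) = (1189.4 − 1181.1) / (3 × 3.9) = 0.7094; Cpk = min(Cpu, Cpl) = 0.6325

0.632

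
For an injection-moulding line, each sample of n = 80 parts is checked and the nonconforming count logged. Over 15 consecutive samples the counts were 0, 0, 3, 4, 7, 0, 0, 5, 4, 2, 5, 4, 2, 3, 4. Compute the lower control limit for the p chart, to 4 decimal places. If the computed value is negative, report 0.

p̄ = Σdᵢ / (k·n) = 43 / (15 × 80) = 0.03583
LCL = p̄ − 3·√(p̄(1−p̄)/n) = 0.03583 − 3 × 0.02078 = -0.02651 → 0 (negative, so LCL = 0)

0.0000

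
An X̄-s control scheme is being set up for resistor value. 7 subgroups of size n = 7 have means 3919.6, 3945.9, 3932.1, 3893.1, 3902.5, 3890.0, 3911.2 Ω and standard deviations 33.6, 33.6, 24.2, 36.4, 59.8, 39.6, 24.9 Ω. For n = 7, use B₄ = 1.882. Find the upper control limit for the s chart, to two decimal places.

s̄ = (33.6 + 33.6 + 24.2 + 36.4 + 59.8 + 39.6 + 24.9) / 7 = 36.0143
UCL_s = B₄·s̄ = 1.882 × 36.0143 = 67.7789

67.78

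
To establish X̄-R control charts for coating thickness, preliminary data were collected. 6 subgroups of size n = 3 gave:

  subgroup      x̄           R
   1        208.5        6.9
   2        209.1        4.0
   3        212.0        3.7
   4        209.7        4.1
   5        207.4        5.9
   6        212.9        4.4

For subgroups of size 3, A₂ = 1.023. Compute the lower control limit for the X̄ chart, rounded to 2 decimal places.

X̄̄ = (208.5 + 209.1 + 212.0 + 209.7 + 207.4 + 212.9) / 6 = 1259.6000 / 6 = 209.9333
R̄ = (6.9 + 4.0 + 3.7 + 4.1 + 5.9 + 4.4) / 6 = 29.0000 / 6 = 4.8333
LCL = X̄̄ − A₂·R̄ = 209.9333 − 1.023 × 4.8333 = 204.9888

204.99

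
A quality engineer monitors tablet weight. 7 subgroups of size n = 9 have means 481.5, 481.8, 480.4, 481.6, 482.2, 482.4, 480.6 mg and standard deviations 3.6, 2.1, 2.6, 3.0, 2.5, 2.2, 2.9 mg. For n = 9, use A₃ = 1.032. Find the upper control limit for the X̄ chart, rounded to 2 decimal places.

484.29

X̄̄ = (481.5 + 481.8 + 480.4 + 481.6 + 482.2 + 482.4 + 480.6) / 7 = 481.5000
s̄ = (3.6 + 2.1 + 2.6 + 3.0 + 2.5 + 2.2 + 2.9) / 7 = 2.7000
UCL = X̄̄ + A₃·s̄ = 481.5000 + 1.032 × 2.7000 = 484.2864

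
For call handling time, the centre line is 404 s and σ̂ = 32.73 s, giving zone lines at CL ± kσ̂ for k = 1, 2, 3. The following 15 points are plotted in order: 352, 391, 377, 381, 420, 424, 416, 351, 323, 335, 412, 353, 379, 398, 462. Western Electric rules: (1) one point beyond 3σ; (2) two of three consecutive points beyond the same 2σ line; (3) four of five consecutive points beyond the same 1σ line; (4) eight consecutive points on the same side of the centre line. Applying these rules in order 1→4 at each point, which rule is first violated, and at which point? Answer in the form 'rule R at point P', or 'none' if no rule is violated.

rule 2 at point 10

Zone of each point (C = within 1σ̂, B = 1σ̂–2σ̂, A = 2σ̂–3σ̂, * = beyond 3σ̂; sign = side of CL): 1:-B, 2:-C, 3:-C, 4:-C, 5:+C, 6:+C, 7:+C, 8:-B, 9:-A, 10:-A, 11:+C, 12:-B, 13:-C, 14:-C, 15:+B
Rule 2 (two of three consecutive points beyond the same 2σ limit) is satisfied at point 10.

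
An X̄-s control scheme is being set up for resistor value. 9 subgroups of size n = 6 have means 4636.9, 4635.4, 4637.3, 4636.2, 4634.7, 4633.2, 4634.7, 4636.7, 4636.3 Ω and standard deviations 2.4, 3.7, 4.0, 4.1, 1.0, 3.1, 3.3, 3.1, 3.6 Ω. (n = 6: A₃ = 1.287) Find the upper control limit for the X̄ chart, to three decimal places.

4639.758

X̄̄ = (4636.9 + 4635.4 + 4637.3 + 4636.2 + 4634.7 + 4633.2 + 4634.7 + 4636.7 + 4636.3) / 9 = 4635.7111
s̄ = (2.4 + 3.7 + 4.0 + 4.1 + 1.0 + 3.1 + 3.3 + 3.1 + 3.6) / 9 = 3.1444
UCL = X̄̄ + A₃·s̄ = 4635.7111 + 1.287 × 3.1444 = 4639.7580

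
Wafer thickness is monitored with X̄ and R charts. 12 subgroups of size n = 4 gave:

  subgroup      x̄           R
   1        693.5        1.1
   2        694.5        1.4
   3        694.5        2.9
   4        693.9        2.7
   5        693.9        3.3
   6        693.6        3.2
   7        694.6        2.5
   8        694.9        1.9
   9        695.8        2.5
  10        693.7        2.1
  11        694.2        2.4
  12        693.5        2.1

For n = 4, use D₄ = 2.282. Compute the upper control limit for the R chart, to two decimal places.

5.34

R̄ = (1.1 + 1.4 + 2.9 + 2.7 + 3.3 + 3.2 + 2.5 + 1.9 + 2.5 + 2.1 + 2.4 + 2.1) / 12 = 28.1000 / 12 = 2.3417
UCL_R = D₄·R̄ = 2.282 × 2.3417 = 5.3437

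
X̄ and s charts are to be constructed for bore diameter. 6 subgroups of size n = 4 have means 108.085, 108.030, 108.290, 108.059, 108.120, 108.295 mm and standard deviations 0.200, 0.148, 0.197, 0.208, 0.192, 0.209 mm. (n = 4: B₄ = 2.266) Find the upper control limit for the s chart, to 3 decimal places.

0.436

s̄ = (0.200 + 0.148 + 0.197 + 0.208 + 0.192 + 0.209) / 6 = 0.1923
UCL_s = B₄·s̄ = 2.266 × 0.1923 = 0.4358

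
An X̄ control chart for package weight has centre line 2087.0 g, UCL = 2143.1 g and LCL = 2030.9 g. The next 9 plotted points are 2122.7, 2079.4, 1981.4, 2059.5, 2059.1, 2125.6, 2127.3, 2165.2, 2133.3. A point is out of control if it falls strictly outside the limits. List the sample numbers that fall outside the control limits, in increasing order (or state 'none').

3, 8

Compare each point to [2030.9, 2143.1]: sample 3 = 1981.4 < LCL; sample 8 = 2165.2 > UCL.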